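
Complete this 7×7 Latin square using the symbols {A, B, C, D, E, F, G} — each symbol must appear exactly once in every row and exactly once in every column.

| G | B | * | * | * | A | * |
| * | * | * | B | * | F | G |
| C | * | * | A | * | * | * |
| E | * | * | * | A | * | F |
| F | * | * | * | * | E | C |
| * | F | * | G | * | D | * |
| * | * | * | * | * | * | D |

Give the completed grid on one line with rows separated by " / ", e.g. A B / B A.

(r1,c7) = E
(r3,c7) = B
(r5,c4) = D
(r6,c7) = A
(r3,c6) = G
(r4,c4) = C
(r4,c6) = B
(r6,c1) = B
(r7,c1) = A
(r7,c6) = C
(r1,c4) = F
(r2,c1) = D
(r7,c4) = E
(r7,c2) = G
(r4,c2) = D
(r4,c3) = G
(r5,c2) = A
(r5,c3) = B
(r5,c5) = G
(r7,c3) = F
(r7,c5) = B
(r3,c2) = E
(r3,c3) = D
(r3,c5) = F
(r1,c3) = C
(r1,c5) = D
(r2,c2) = C
(r2,c5) = E
(r6,c3) = E
(r6,c5) = C
(r2,c3) = A

G B C F D A E / D C A B E F G / C E D A F G B / E D G C A B F / F A B D G E C / B F E G C D A / A G F E B C D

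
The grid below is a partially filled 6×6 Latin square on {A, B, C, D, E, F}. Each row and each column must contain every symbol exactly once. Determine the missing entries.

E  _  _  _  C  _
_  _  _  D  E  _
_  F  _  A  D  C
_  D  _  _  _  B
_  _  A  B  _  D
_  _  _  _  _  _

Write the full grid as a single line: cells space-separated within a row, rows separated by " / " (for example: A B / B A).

row 1 has {C,E}; column 4 has {A,B,D} — only F is left for (r1,c4).
row 1 has {C,E,F}; column 6 has {B,C,D} — only A is left for (r1,c6).
row 2 has {D,E}; column 6 has {A,B,C,D} — only F is left for (r2,c6).
row 3 has {A,C,D,F}; column 1 has {E} — only B is left for (r3,c1).
row 3 has {A,B,C,D,F}; column 3 has {A} — only E is left for (r3,c3).
row 5 has {A,B,D}; column 5 has {C,D,E} — only F is left for (r5,c5).
row 6 is empty so far; column 6 has {A,B,C,D,F} — only E is left for (r6,c6).
row 1 has {A,C,E,F}; column 2 has {D,F} — only B is left for (r1,c2).
row 1 has {A,B,C,E,F}; column 3 has {A,E} — only D is left for (r1,c3).
row 4 has {B,D}; column 5 has {C,D,E,F} — only A is left for (r4,c5).
row 5 has {A,B,D,F}; column 1 has {B,E} — only C is left for (r5,c1).
row 5 has {A,B,C,D,F}; column 2 has {B,D,F} — only E is left for (r5,c2).
row 6 has {E}; column 4 has {A,B,D,F} — only C is left for (r6,c4).
row 6 has {C,E}; column 5 has {A,C,D,E,F} — only B is left for (r6,c5).
row 2 has {D,E,F}; column 1 has {B,C,E} — only A is left for (r2,c1).
row 2 has {A,D,E,F}; column 2 has {B,D,E,F} — only C is left for (r2,c2).
row 2 has {A,C,D,E,F}; column 3 has {A,D,E} — only B is left for (r2,c3).
row 4 has {A,B,D}; column 1 has {A,B,C,E} — only F is left for (r4,c1).
row 4 has {A,B,D,F}; column 3 has {A,B,D,E} — only C is left for (r4,c3).
row 4 has {A,B,C,D,F}; column 4 has {A,B,C,D,F} — only E is left for (r4,c4).
row 6 has {B,C,E}; column 1 has {A,B,C,E,F} — only D is left for (r6,c1).
row 6 has {B,C,D,E}; column 2 has {B,C,D,E,F} — only A is left for (r6,c2).
row 6 has {A,B,C,D,E}; column 3 has {A,B,C,D,E} — only F is left for (r6,c3).

E B D F C A / A C B D E F / B F E A D C / F D C E A B / C E A B F D / D A F C B E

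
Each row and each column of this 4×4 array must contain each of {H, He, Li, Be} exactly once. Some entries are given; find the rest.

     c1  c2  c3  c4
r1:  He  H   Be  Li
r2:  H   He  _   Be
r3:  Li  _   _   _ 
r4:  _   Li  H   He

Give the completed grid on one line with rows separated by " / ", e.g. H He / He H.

(r2,c3): row 2 has {H,He,Be}; column 3 has {H,Be}, so it must be Li.
(r3,c2): row 3 has {Li}; column 2 has {H,He,Li}, so it must be Be.
(r3,c3): row 3 has {Li,Be}; column 3 has {H,Li,Be}, so it must be He.
(r3,c4): row 3 has {He,Li,Be}; column 4 has {He,Li,Be}, so it must be H.
(r4,c1): row 4 has {H,He,Li}; column 1 has {H,He,Li}, so it must be Be.

He H Be Li / H He Li Be / Li Be He H / Be Li H He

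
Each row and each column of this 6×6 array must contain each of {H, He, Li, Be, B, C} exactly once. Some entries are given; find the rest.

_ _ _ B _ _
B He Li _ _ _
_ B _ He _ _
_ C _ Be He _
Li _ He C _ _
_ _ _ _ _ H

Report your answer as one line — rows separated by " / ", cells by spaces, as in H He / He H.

row 2 has {He,Li,B}; column 4 has {He,Be,B,C} — only H is left for (r2,c4).
row 4 has {He,Be,C}; column 1 has {Li,B} — only H is left for (r4,c1).
row 4 has {H,He,Be,C}; column 3 has {He,Li} — only B is left for (r4,c3).
row 4 has {H,He,Be,B,C}; column 6 has {H} — only Li is left for (r4,c6).
row 6 has {H}; column 4 has {H,He,Be,B,C} — only Li is left for (r6,c4).
row 6 has {H,Li}; column 2 has {He,B,C} — only Be is left for (r6,c2).
row 6 has {H,Li,Be}; column 3 has {He,Li,B} — only C is left for (r6,c3).
row 6 has {H,Li,Be,C}; column 5 has {He} — only B is left for (r6,c5).
row 5 has {He,Li,C}; column 2 has {He,Be,B,C} — only H is left for (r5,c2).
row 5 has {H,He,Li,C}; column 5 has {He,B} — only Be is left for (r5,c5).
row 5 has {H,He,Li,Be,C}; column 6 has {H,Li} — only B is left for (r5,c6).
row 6 has {H,Li,Be,B,C}; column 1 has {H,Li,B} — only He is left for (r6,c1).
row 1 has {B}; column 2 has {H,He,Be,B,C} — only Li is left for (r1,c2).
row 2 has {H,He,Li,B}; column 5 has {He,Be,B} — only C is left for (r2,c5).
row 2 has {H,He,Li,B,C}; column 6 has {H,Li,B} — only Be is left for (r2,c6).
row 3 has {He,B}; column 6 has {H,Li,Be,B} — only C is left for (r3,c6).
row 1 has {Li,B}; column 5 has {He,Be,B,C} — only H is left for (r1,c5).
row 1 has {H,Li,B}; column 6 has {H,Li,Be,B,C} — only He is left for (r1,c6).
row 3 has {He,B,C}; column 1 has {H,He,Li,B} — only Be is left for (r3,c1).
row 3 has {He,Be,B,C}; column 3 has {He,Li,B,C} — only H is left for (r3,c3).
row 3 has {H,He,Be,B,C}; column 5 has {H,He,Be,B,C} — only Li is left for (r3,c5).
row 1 has {H,He,Li,B}; column 1 has {H,He,Li,Be,B} — only C is left for (r1,c1).
row 1 has {H,He,Li,B,C}; column 3 has {H,He,Li,B,C} — only Be is left for (r1,c3).

C Li Be B H He / B He Li H C Be / Be B H He Li C / H C B Be He Li / Li H He C Be B / He Be C Li B H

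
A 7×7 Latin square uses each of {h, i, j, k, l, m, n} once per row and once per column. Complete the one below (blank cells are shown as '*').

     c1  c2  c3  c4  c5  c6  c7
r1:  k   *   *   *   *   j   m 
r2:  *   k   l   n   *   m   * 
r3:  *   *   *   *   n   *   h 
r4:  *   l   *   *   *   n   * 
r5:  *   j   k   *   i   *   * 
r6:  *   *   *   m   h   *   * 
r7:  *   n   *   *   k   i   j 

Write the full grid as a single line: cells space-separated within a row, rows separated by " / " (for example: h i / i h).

Cell (r1,c5): row 1 has {j,k,m}; column 5 has {h,i,k,n} → l.
Cell (r2,c5): row 2 has {k,l,m,n}; column 5 has {h,i,k,l,n} → j.
Cell (r2,c7): row 2 has {j,k,l,m,n}; column 7 has {h,j,m} → i.
Cell (r4,c5): row 4 has {l,n}; column 5 has {h,i,j,k,l,n} → m.
Cell (r4,c7): row 4 has {l,m,n}; column 7 has {h,i,j,m} → k.
Cell (r6,c2): row 6 has {h,m}; column 2 has {j,k,l,n} → i.
Cell (r1,c2): row 1 has {j,k,l,m}; column 2 has {i,j,k,l,n} → h.
Cell (r1,c4): row 1 has {h,j,k,l,m}; column 4 has {m,n} → i.
Cell (r2,c1): row 2 has {i,j,k,l,m,n}; column 1 has {k} → h.
Cell (r3,c2): row 3 has {h,n}; column 2 has {h,i,j,k,l,n} → m.
Cell (r1,c3): row 1 has {h,i,j,k,l,m}; column 3 has {k,l} → n.
Cell (r6,c3): row 6 has {h,i,m}; column 3 has {k,l,n} → j.
Cell (r3,c3): row 3 has {h,m,n}; column 3 has {j,k,l,n} → i.
Cell (r4,c3): row 4 has {k,l,m,n}; column 3 has {i,j,k,l,n} → h.
Cell (r4,c4): row 4 has {h,k,l,m,n}; column 4 has {i,m,n} → j.
Cell (r7,c3): row 7 has {i,j,k,n}; column 3 has {h,i,j,k,l,n} → m.
Cell (r4,c1): row 4 has {h,j,k,l,m,n}; column 1 has {h,k} → i.
Cell (r7,c1): row 7 has {i,j,k,m,n}; column 1 has {h,i,k} → l.
Cell (r7,c4): row 7 has {i,j,k,l,m,n}; column 4 has {i,j,m,n} → h.
Cell (r3,c1): row 3 has {h,i,m,n}; column 1 has {h,i,k,l} → j.
Cell (r5,c4): row 5 has {i,j,k}; column 4 has {h,i,j,m,n} → l.
Cell (r5,c6): row 5 has {i,j,k,l}; column 6 has {i,j,m,n} → h.
Cell (r5,c7): row 5 has {h,i,j,k,l}; column 7 has {h,i,j,k,m} → n.
Cell (r6,c1): row 6 has {h,i,j,m}; column 1 has {h,i,j,k,l} → n.
Cell (r6,c7): row 6 has {h,i,j,m,n}; column 7 has {h,i,j,k,m,n} → l.
Cell (r3,c4): row 3 has {h,i,j,m,n}; column 4 has {h,i,j,l,m,n} → k.
Cell (r3,c6): row 3 has {h,i,j,k,m,n}; column 6 has {h,i,j,m,n} → l.
Cell (r5,c1): row 5 has {h,i,j,k,l,n}; column 1 has {h,i,j,k,l,n} → m.
Cell (r6,c6): row 6 has {h,i,j,l,m,n}; column 6 has {h,i,j,l,m,n} → k.

k h n i l j m / h k l n j m i / j m i k n l h / i l h j m n k / m j k l i h n / n i j m h k l / l n m h k i j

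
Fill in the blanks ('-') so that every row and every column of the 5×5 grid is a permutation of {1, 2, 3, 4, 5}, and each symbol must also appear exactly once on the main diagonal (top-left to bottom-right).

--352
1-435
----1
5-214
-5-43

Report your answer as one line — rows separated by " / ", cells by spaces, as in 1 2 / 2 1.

4 1 3 5 2 / 1 2 4 3 5 / 3 4 5 2 1 / 5 3 2 1 4 / 2 5 1 4 3

(r1,c1) = 4
(r1,c2) = 1
(r2,c2) = 2
(r3,c3) = 5
(r3,c4) = 2
(r4,c2) = 3
(r5,c1) = 2
(r5,c3) = 1
(r3,c1) = 3
(r3,c2) = 4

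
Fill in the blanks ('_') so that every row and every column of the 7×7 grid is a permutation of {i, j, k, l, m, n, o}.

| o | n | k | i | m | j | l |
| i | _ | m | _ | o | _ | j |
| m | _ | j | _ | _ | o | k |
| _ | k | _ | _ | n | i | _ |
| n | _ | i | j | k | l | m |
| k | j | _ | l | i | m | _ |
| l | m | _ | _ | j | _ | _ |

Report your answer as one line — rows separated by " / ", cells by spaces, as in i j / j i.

o n k i m j l / i l m k o n j / m i j n l o k / j k l m n i o / n o i j k l m / k j o l i m n / l m n o j k i

Cell (r2,c2): row 2 has {i,j,m,o}; column 2 has {j,k,m,n} → l.
Cell (r3,c2): row 3 has {j,k,m,o}; column 2 has {j,k,l,m,n} → i.
Cell (r3,c4): row 3 has {i,j,k,m,o}; column 4 has {i,j,l} → n.
Cell (r3,c5): row 3 has {i,j,k,m,n,o}; column 5 has {i,j,k,m,n,o} → l.
Cell (r4,c1): row 4 has {i,k,n}; column 1 has {i,k,l,m,n,o} → j.
Cell (r4,c7): row 4 has {i,j,k,n}; column 7 has {j,k,l,m} → o.
Cell (r5,c2): row 5 has {i,j,k,l,m,n}; column 2 has {i,j,k,l,m,n} → o.
Cell (r6,c7): row 6 has {i,j,k,l,m}; column 7 has {j,k,l,m,o} → n.
Cell (r7,c7): row 7 has {j,l,m}; column 7 has {j,k,l,m,n,o} → i.
Cell (r2,c4): row 2 has {i,j,l,m,o}; column 4 has {i,j,l,n} → k.
Cell (r2,c6): row 2 has {i,j,k,l,m,o}; column 6 has {i,j,l,m,o} → n.
Cell (r4,c3): row 4 has {i,j,k,n,o}; column 3 has {i,j,k,m} → l.
Cell (r4,c4): row 4 has {i,j,k,l,n,o}; column 4 has {i,j,k,l,n} → m.
Cell (r6,c3): row 6 has {i,j,k,l,m,n}; column 3 has {i,j,k,l,m} → o.
Cell (r7,c3): row 7 has {i,j,l,m}; column 3 has {i,j,k,l,m,o} → n.
Cell (r7,c4): row 7 has {i,j,l,m,n}; column 4 has {i,j,k,l,m,n} → o.
Cell (r7,c6): row 7 has {i,j,l,m,n,o}; column 6 has {i,j,l,m,n,o} → k.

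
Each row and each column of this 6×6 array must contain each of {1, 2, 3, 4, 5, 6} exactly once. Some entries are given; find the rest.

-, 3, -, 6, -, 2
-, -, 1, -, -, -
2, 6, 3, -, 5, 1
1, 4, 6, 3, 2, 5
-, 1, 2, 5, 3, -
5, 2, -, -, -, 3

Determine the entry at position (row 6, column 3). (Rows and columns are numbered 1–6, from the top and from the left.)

row 1 has {2,3,6}; column 1 has {1,2,5} — only 4 is left for (r1,c1).
row 1 has {2,3,4,6}; column 3 has {1,2,3,6} — only 5 is left for (r1,c3).
row 1 has {2,3,4,5,6}; column 5 has {2,3,5} — only 1 is left for (r1,c5).
row 2 has {1}; column 2 has {1,2,3,4,6} — only 5 is left for (r2,c2).
row 3 has {1,2,3,5,6}; column 4 has {3,5,6} — only 4 is left for (r3,c4).
row 5 has {1,2,3,5}; column 1 has {1,2,4,5} — only 6 is left for (r5,c1).
row 5 has {1,2,3,5,6}; column 6 has {1,2,3,5} — only 4 is left for (r5,c6).
row 6 has {2,3,5}; column 3 has {1,2,3,5,6} — only 4 is left for (r6,c3).

4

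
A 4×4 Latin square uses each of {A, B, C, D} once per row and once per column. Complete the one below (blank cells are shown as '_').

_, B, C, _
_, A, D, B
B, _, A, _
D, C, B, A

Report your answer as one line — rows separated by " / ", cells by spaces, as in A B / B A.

(r1,c1) = A
(r1,c4) = D
(r2,c1) = C
(r3,c2) = D
(r3,c4) = C

A B C D / C A D B / B D A C / D C B A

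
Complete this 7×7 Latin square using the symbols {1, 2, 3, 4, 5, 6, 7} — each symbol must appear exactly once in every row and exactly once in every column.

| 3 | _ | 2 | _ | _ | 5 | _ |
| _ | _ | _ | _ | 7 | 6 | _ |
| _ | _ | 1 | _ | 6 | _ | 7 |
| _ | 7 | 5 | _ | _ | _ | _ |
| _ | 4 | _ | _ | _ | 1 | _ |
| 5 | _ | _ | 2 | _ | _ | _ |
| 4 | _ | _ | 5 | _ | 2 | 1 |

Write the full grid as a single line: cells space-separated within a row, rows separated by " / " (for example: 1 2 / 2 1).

3 1 2 7 4 5 6 / 1 2 4 3 7 6 5 / 2 5 1 4 6 3 7 / 6 7 5 1 2 4 3 / 7 4 3 6 5 1 2 / 5 3 6 2 1 7 4 / 4 6 7 5 3 2 1

(r3,c1) = 2
(r7,c5) = 3
(r2,c1) = 1
(r4,c1) = 6
(r5,c1) = 7
(r7,c2) = 6
(r7,c3) = 7
(r1,c2) = 1
(r1,c5) = 4
(r1,c7) = 6
(r6,c2) = 3
(r6,c5) = 1
(r6,c7) = 4
(r1,c4) = 7
(r3,c2) = 5
(r4,c5) = 2
(r4,c7) = 3
(r5,c5) = 5
(r5,c7) = 2
(r6,c3) = 6
(r6,c6) = 7
(r2,c2) = 2
(r2,c7) = 5
(r4,c6) = 4
(r5,c3) = 3
(r5,c4) = 6
(r2,c3) = 4
(r2,c4) = 3
(r3,c4) = 4
(r3,c6) = 3
(r4,c4) = 1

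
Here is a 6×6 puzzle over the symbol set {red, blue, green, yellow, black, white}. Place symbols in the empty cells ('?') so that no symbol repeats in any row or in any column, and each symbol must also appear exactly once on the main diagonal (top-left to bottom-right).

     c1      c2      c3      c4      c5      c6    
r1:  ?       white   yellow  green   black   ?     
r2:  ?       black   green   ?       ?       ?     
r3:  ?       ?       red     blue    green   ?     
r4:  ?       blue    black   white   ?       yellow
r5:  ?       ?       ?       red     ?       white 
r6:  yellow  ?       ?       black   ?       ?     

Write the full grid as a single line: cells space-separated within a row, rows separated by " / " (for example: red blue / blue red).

blue white yellow green black red / red black green yellow white blue / white yellow red blue green black / green blue black white red yellow / black green blue red yellow white / yellow red white black blue green

row 1 has {green,yellow,black,white}; column 1 has {yellow}; the diagonal has {red,black,white} — only blue is left for (r1,c1).
row 1 has {blue,green,yellow,black,white}; column 6 has {yellow,white} — only red is left for (r1,c6).
row 2 has {green,black}; column 4 has {red,blue,green,black,white} — only yellow is left for (r2,c4).
row 2 has {green,yellow,black}; column 6 has {red,yellow,white} — only blue is left for (r2,c6).
row 3 has {red,blue,green}; column 2 has {blue,black,white} — only yellow is left for (r3,c2).
row 3 has {red,blue,green,yellow}; column 6 has {red,blue,yellow,white} — only black is left for (r3,c6).
row 4 has {blue,yellow,black,white}; column 5 has {green,black} — only red is left for (r4,c5).
row 5 has {red,white}; column 2 has {blue,yellow,black,white} — only green is left for (r5,c2).
row 5 has {red,green,white}; column 3 has {red,green,yellow,black} — only blue is left for (r5,c3).
row 5 has {red,blue,green,white}; column 5 has {red,green,black}; the diagonal has {red,blue,black,white} — only yellow is left for (r5,c5).
row 6 has {yellow,black}; column 2 has {blue,green,yellow,black,white} — only red is left for (r6,c2).
row 6 has {red,yellow,black}; column 3 has {red,blue,green,yellow,black} — only white is left for (r6,c3).
row 6 has {red,yellow,black,white}; column 5 has {red,green,yellow,black} — only blue is left for (r6,c5).
row 6 has {red,blue,yellow,black,white}; column 6 has {red,blue,yellow,black,white}; the diagonal has {red,blue,yellow,black,white} — only green is left for (r6,c6).
row 2 has {blue,green,yellow,black}; column 5 has {red,blue,green,yellow,black} — only white is left for (r2,c5).
row 3 has {red,blue,green,yellow,black}; column 1 has {blue,yellow} — only white is left for (r3,c1).
row 4 has {red,blue,yellow,black,white}; column 1 has {blue,yellow,white} — only green is left for (r4,c1).
row 5 has {red,blue,green,yellow,white}; column 1 has {blue,green,yellow,white} — only black is left for (r5,c1).
row 2 has {blue,green,yellow,black,white}; column 1 has {blue,green,yellow,black,white} — only red is left for (r2,c1).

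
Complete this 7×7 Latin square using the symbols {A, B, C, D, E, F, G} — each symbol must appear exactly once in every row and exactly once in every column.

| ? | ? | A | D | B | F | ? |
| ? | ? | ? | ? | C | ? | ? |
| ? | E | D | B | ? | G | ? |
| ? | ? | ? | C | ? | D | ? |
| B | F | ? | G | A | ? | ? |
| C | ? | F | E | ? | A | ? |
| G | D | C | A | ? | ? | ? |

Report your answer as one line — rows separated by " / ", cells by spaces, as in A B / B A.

row 1 has {A,B,D,F}; column 1 has {B,C,G} — only E is left for (r1,c1).
row 2 has {C}; column 4 has {A,B,C,D,E,G} — only F is left for (r2,c4).
row 3 has {B,D,E,G}; column 5 has {A,B,C} — only F is left for (r3,c5).
row 5 has {A,B,F,G}; column 3 has {A,C,D,F} — only E is left for (r5,c3).
row 5 has {A,B,E,F,G}; column 6 has {A,D,F,G} — only C is left for (r5,c6).
row 5 has {A,B,C,E,F,G}; column 7 is empty so far — only D is left for (r5,c7).
row 7 has {A,C,D,G}; column 5 has {A,B,C,F} — only E is left for (r7,c5).
row 7 has {A,C,D,E,G}; column 6 has {A,C,D,F,G} — only B is left for (r7,c6).
row 7 has {A,B,C,D,E,G}; column 7 has {D} — only F is left for (r7,c7).
row 2 has {C,F}; column 6 has {A,B,C,D,F,G} — only E is left for (r2,c6).
row 3 has {B,D,E,F,G}; column 1 has {B,C,E,G} — only A is left for (r3,c1).
row 3 has {A,B,D,E,F,G}; column 7 has {D,F} — only C is left for (r3,c7).
row 4 has {C,D}; column 1 has {A,B,C,E,G} — only F is left for (r4,c1).
row 4 has {C,D,F}; column 5 has {A,B,C,E,F} — only G is left for (r4,c5).
row 6 has {A,C,E,F}; column 5 has {A,B,C,E,F,G} — only D is left for (r6,c5).
row 1 has {A,B,D,E,F}; column 7 has {C,D,F} — only G is left for (r1,c7).
row 2 has {C,E,F}; column 1 has {A,B,C,E,F,G} — only D is left for (r2,c1).
row 4 has {C,D,F,G}; column 3 has {A,C,D,E,F} — only B is left for (r4,c3).
row 6 has {A,C,D,E,F}; column 7 has {C,D,F,G} — only B is left for (r6,c7).
row 1 has {A,B,D,E,F,G}; column 2 has {D,E,F} — only C is left for (r1,c2).
row 2 has {C,D,E,F}; column 3 has {A,B,C,D,E,F} — only G is left for (r2,c3).
row 2 has {C,D,E,F,G}; column 7 has {B,C,D,F,G} — only A is left for (r2,c7).
row 4 has {B,C,D,F,G}; column 2 has {C,D,E,F} — only A is left for (r4,c2).
row 4 has {A,B,C,D,F,G}; column 7 has {A,B,C,D,F,G} — only E is left for (r4,c7).
row 6 has {A,B,C,D,E,F}; column 2 has {A,C,D,E,F} — only G is left for (r6,c2).
row 2 has {A,C,D,E,F,G}; column 2 has {A,C,D,E,F,G} — only B is left for (r2,c2).

E C A D B F G / D B G F C E A / A E D B F G C / F A B C G D E / B F E G A C D / C G F E D A B / G D C A E B F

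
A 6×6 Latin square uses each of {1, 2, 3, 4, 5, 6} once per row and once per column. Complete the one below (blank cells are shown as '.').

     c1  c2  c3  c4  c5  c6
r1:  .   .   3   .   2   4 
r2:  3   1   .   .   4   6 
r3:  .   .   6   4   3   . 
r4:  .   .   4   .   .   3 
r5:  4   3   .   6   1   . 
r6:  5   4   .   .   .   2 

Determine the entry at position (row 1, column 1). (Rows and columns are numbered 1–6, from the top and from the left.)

1

(r5,c6) = 5
(r6,c3) = 1
(r6,c4) = 3
(r6,c5) = 6
(r3,c6) = 1
(r4,c5) = 5
(r5,c3) = 2
(r2,c3) = 5
(r2,c4) = 2
(r3,c1) = 2
(r3,c2) = 5
(r4,c4) = 1
(r1,c2) = 6
(r1,c4) = 5
(r4,c1) = 6
(r4,c2) = 2
(r1,c1) = 1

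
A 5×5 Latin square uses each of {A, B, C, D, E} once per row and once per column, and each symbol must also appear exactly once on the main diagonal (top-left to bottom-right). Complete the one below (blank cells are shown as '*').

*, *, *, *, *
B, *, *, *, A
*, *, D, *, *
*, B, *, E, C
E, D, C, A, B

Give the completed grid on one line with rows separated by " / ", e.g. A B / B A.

(r2,c2) = C
(r2,c3) = E
(r2,c4) = D
(r3,c5) = E
(r4,c3) = A
(r1,c1) = A
(r1,c2) = E
(r1,c3) = B
(r1,c4) = C
(r1,c5) = D
(r3,c1) = C
(r3,c2) = A
(r3,c4) = B
(r4,c1) = D

A E B C D / B C E D A / C A D B E / D B A E C / E D C A B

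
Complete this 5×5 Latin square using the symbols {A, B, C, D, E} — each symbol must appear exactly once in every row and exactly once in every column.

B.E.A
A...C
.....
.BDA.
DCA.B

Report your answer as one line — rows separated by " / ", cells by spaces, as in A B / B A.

B D E C A / A E B D C / E A C B D / C B D A E / D C A E B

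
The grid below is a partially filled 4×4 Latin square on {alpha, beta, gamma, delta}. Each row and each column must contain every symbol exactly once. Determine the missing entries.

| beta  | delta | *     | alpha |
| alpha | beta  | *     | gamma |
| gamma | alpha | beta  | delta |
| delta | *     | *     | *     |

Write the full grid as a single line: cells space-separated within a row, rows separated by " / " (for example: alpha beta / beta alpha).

beta delta gamma alpha / alpha beta delta gamma / gamma alpha beta delta / delta gamma alpha beta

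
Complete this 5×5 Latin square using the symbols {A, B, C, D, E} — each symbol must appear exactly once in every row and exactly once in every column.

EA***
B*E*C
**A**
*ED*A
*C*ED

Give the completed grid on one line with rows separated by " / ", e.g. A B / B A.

E A C D B / B D E A C / D B A C E / C E D B A / A C B E D

(r1,c5): row 1 has {A,E}; column 5 has {A,C,D}, so it must be B.
(r2,c2): row 2 has {B,C,E}; column 2 has {A,C,E}, so it must be D.
(r2,c4): row 2 has {B,C,D,E}; column 4 has {E}, so it must be A.
(r3,c2): row 3 has {A}; column 2 has {A,C,D,E}, so it must be B.
(r3,c5): row 3 has {A,B}; column 5 has {A,B,C,D}, so it must be E.
(r4,c1): row 4 has {A,D,E}; column 1 has {B,E}, so it must be C.
(r4,c4): row 4 has {A,C,D,E}; column 4 has {A,E}, so it must be B.
(r5,c1): row 5 has {C,D,E}; column 1 has {B,C,E}, so it must be A.
(r5,c3): row 5 has {A,C,D,E}; column 3 has {A,D,E}, so it must be B.
(r1,c3): row 1 has {A,B,E}; column 3 has {A,B,D,E}, so it must be C.
(r1,c4): row 1 has {A,B,C,E}; column 4 has {A,B,E}, so it must be D.
(r3,c1): row 3 has {A,B,E}; column 1 has {A,B,C,E}, so it must be D.
(r3,c4): row 3 has {A,B,D,E}; column 4 has {A,B,D,E}, so it must be C.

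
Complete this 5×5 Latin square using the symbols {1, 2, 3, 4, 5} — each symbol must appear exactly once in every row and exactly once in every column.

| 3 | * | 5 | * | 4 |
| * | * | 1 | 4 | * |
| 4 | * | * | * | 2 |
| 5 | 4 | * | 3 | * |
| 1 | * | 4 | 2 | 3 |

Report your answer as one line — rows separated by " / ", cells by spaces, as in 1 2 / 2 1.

row 1 has {3,4,5}; column 4 has {2,3,4} — only 1 is left for (r1,c4).
row 2 has {1,4}; column 1 has {1,3,4,5} — only 2 is left for (r2,c1).
row 2 has {1,2,4}; column 5 has {2,3,4} — only 5 is left for (r2,c5).
row 3 has {2,4}; column 3 has {1,4,5} — only 3 is left for (r3,c3).
row 3 has {2,3,4}; column 4 has {1,2,3,4} — only 5 is left for (r3,c4).
row 4 has {3,4,5}; column 3 has {1,3,4,5} — only 2 is left for (r4,c3).
row 4 has {2,3,4,5}; column 5 has {2,3,4,5} — only 1 is left for (r4,c5).
row 5 has {1,2,3,4}; column 2 has {4} — only 5 is left for (r5,c2).
row 1 has {1,3,4,5}; column 2 has {4,5} — only 2 is left for (r1,c2).
row 2 has {1,2,4,5}; column 2 has {2,4,5} — only 3 is left for (r2,c2).
row 3 has {2,3,4,5}; column 2 has {2,3,4,5} — only 1 is left for (r3,c2).

3 2 5 1 4 / 2 3 1 4 5 / 4 1 3 5 2 / 5 4 2 3 1 / 1 5 4 2 3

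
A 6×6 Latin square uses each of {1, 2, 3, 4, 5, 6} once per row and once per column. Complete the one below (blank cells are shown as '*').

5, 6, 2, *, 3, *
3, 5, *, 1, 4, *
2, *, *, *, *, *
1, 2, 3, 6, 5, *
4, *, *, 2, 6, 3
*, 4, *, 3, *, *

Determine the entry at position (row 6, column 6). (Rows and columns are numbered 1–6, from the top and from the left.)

5

(r1,c4): row 1 has {2,3,5,6}; column 4 has {1,2,3,6}, so it must be 4.
(r1,c6): row 1 has {2,3,4,5,6}; column 6 has {3}, so it must be 1.
(r2,c3): row 2 has {1,3,4,5}; column 3 has {2,3}, so it must be 6.
(r2,c6): row 2 has {1,3,4,5,6}; column 6 has {1,3}, so it must be 2.
(r3,c4): row 3 has {2}; column 4 has {1,2,3,4,6}, so it must be 5.
(r3,c5): row 3 has {2,5}; column 5 has {3,4,5,6}, so it must be 1.
(r4,c6): row 4 has {1,2,3,5,6}; column 6 has {1,2,3}, so it must be 4.
(r5,c2): row 5 has {2,3,4,6}; column 2 has {2,4,5,6}, so it must be 1.
(r5,c3): row 5 has {1,2,3,4,6}; column 3 has {2,3,6}, so it must be 5.
(r6,c1): row 6 has {3,4}; column 1 has {1,2,3,4,5}, so it must be 6.
(r6,c3): row 6 has {3,4,6}; column 3 has {2,3,5,6}, so it must be 1.
(r6,c5): row 6 has {1,3,4,6}; column 5 has {1,3,4,5,6}, so it must be 2.
(r6,c6): row 6 has {1,2,3,4,6}; column 6 has {1,2,3,4}, so it must be 5.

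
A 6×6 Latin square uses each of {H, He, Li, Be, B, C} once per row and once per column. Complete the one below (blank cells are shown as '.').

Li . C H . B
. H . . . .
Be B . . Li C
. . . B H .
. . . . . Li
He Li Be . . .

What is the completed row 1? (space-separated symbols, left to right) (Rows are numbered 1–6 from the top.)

(r3,c4) = He
(r4,c1) = C
(r6,c4) = C
(r6,c5) = B
(r6,c6) = H
(r2,c1) = B
(r3,c3) = H
(r5,c1) = H
(r5,c4) = Be
(r2,c4) = Li
(r2,c3) = He
(r2,c6) = Be
(r4,c3) = Li
(r4,c6) = He
(r5,c3) = B
(r2,c5) = C
(r4,c2) = Be
(r5,c5) = He
(r1,c2) = He
(r1,c5) = Be

Li He C H Be B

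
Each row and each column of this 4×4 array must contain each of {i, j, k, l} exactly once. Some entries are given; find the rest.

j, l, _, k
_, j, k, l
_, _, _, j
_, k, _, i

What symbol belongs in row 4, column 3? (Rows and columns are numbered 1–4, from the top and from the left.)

At row 1, column 3: row 1 has {j,k,l}; column 3 has {k}; that leaves i.
At row 2, column 1: row 2 has {j,k,l}; column 1 has {j}; that leaves i.
At row 3, column 2: row 3 has {j}; column 2 has {j,k,l}; that leaves i.
At row 3, column 3: row 3 has {i,j}; column 3 has {i,k}; that leaves l.
At row 4, column 1: row 4 has {i,k}; column 1 has {i,j}; that leaves l.
At row 4, column 3: row 4 has {i,k,l}; column 3 has {i,k,l}; that leaves j.

j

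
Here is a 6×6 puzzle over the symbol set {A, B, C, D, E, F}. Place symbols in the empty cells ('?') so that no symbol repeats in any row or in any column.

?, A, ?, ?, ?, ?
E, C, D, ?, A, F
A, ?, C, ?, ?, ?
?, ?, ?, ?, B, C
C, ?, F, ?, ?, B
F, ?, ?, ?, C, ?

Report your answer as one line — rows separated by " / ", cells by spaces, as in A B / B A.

B A E C F D / E C D B A F / A B C F D E / D F A E B C / C D F A E B / F E B D C A

(r2,c4): row 2 has {A,C,D,E,F}; column 4 is empty so far, so it must be B.
(r4,c1): row 4 has {B,C}; column 1 has {A,C,E,F}, so it must be D.
(r1,c1): row 1 has {A}; column 1 has {A,C,D,E,F}, so it must be B.
(r1,c3): row 1 has {A,B}; column 3 has {C,D,F}, so it must be E.
(r1,c6): row 1 has {A,B,E}; column 6 has {B,C,F}, so it must be D.
(r3,c6): row 3 has {A,C}; column 6 has {B,C,D,F}, so it must be E.
(r4,c3): row 4 has {B,C,D}; column 3 has {C,D,E,F}, so it must be A.
(r6,c3): row 6 has {C,F}; column 3 has {A,C,D,E,F}, so it must be B.
(r6,c6): row 6 has {B,C,F}; column 6 has {B,C,D,E,F}, so it must be A.
(r1,c5): row 1 has {A,B,D,E}; column 5 has {A,B,C}, so it must be F.
(r3,c5): row 3 has {A,C,E}; column 5 has {A,B,C,F}, so it must be D.
(r5,c5): row 5 has {B,C,F}; column 5 has {A,B,C,D,F}, so it must be E.
(r1,c4): row 1 has {A,B,D,E,F}; column 4 has {B}, so it must be C.
(r3,c4): row 3 has {A,C,D,E}; column 4 has {B,C}, so it must be F.
(r4,c4): row 4 has {A,B,C,D}; column 4 has {B,C,F}, so it must be E.
(r5,c2): row 5 has {B,C,E,F}; column 2 has {A,C}, so it must be D.
(r5,c4): row 5 has {B,C,D,E,F}; column 4 has {B,C,E,F}, so it must be A.
(r6,c2): row 6 has {A,B,C,F}; column 2 has {A,C,D}, so it must be E.
(r6,c4): row 6 has {A,B,C,E,F}; column 4 has {A,B,C,E,F}, so it must be D.
(r3,c2): row 3 has {A,C,D,E,F}; column 2 has {A,C,D,E}, so it must be B.
(r4,c2): row 4 has {A,B,C,D,E}; column 2 has {A,B,C,D,E}, so it must be F.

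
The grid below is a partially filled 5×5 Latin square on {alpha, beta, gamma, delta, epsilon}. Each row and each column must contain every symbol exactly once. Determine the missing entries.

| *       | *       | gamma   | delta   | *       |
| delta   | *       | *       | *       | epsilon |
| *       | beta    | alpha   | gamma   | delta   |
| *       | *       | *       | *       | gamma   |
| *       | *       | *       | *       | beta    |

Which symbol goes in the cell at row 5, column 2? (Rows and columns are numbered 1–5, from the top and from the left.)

row 1 has {gamma,delta}; column 5 has {beta,gamma,delta,epsilon} — only alpha is left for (r1,c5).
row 2 has {delta,epsilon}; column 3 has {alpha,gamma} — only beta is left for (r2,c3).
row 2 has {beta,delta,epsilon}; column 4 has {gamma,delta} — only alpha is left for (r2,c4).
row 3 has {alpha,beta,gamma,delta}; column 1 has {delta} — only epsilon is left for (r3,c1).
row 5 has {beta}; column 4 has {alpha,gamma,delta} — only epsilon is left for (r5,c4).
row 1 has {alpha,gamma,delta}; column 1 has {delta,epsilon} — only beta is left for (r1,c1).
row 1 has {alpha,beta,gamma,delta}; column 2 has {beta} — only epsilon is left for (r1,c2).
row 2 has {alpha,beta,delta,epsilon}; column 2 has {beta,epsilon} — only gamma is left for (r2,c2).
row 4 has {gamma}; column 1 has {beta,delta,epsilon} — only alpha is left for (r4,c1).
row 4 has {alpha,gamma}; column 2 has {beta,gamma,epsilon} — only delta is left for (r4,c2).
row 4 has {alpha,gamma,delta}; column 3 has {alpha,beta,gamma} — only epsilon is left for (r4,c3).
row 4 has {alpha,gamma,delta,epsilon}; column 4 has {alpha,gamma,delta,epsilon} — only beta is left for (r4,c4).
row 5 has {beta,epsilon}; column 1 has {alpha,beta,delta,epsilon} — only gamma is left for (r5,c1).
row 5 has {beta,gamma,epsilon}; column 2 has {beta,gamma,delta,epsilon} — only alpha is left for (r5,c2).

alpha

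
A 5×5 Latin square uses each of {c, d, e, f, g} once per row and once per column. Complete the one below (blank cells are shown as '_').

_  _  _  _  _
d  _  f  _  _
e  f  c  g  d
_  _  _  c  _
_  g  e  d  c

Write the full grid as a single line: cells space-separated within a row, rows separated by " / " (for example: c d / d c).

c d g f e / d c f e g / e f c g d / g e d c f / f g e d c

(r2,c4) = e
(r2,c5) = g
(r5,c1) = f
(r1,c4) = f
(r1,c5) = e
(r2,c2) = c
(r4,c1) = g
(r4,c3) = d
(r4,c5) = f
(r1,c1) = c
(r1,c2) = d
(r1,c3) = g
(r4,c2) = e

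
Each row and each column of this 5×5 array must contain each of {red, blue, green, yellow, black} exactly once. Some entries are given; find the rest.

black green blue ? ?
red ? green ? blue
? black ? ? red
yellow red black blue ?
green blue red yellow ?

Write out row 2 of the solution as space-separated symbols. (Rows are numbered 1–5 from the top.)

(r1,c4) = red
(r1,c5) = yellow
(r2,c2) = yellow
(r2,c4) = black

red yellow green black blue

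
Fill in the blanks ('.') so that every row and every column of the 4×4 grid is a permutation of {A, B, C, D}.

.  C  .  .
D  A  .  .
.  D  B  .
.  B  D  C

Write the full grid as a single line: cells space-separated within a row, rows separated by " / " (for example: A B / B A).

B C A D / D A C B / C D B A / A B D C

(r1,c3) = A
(r2,c3) = C
(r2,c4) = B
(r3,c4) = A
(r4,c1) = A
(r1,c1) = B
(r1,c4) = D
(r3,c1) = C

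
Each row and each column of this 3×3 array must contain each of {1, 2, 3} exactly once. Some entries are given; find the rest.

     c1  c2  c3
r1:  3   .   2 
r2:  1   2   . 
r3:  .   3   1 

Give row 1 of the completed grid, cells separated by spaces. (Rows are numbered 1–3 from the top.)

Cell (r1,c2): row 1 has {2,3}; column 2 has {2,3} → 1.

3 1 2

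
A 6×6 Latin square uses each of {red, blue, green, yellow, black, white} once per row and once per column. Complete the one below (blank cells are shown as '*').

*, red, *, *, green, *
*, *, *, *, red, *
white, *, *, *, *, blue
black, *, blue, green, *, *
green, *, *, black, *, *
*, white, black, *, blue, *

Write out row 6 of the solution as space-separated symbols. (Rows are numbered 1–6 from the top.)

red white black yellow blue green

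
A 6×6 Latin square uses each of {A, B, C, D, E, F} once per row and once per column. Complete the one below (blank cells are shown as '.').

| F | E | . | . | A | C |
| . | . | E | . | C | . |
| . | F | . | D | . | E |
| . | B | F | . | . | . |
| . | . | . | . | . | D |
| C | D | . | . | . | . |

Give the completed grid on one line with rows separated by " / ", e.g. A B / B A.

F E D B A C / D A E F C B / A F C D B E / E B F C D A / B C A E F D / C D B A E F

(r1,c4) = B
(r2,c2) = A
(r2,c4) = F
(r2,c6) = B
(r3,c5) = B
(r4,c6) = A
(r5,c2) = C
(r6,c6) = F
(r1,c3) = D
(r2,c1) = D
(r3,c1) = A
(r3,c3) = C
(r4,c1) = E
(r4,c4) = C
(r4,c5) = D
(r5,c1) = B
(r5,c3) = A
(r5,c4) = E
(r5,c5) = F
(r6,c3) = B
(r6,c4) = A
(r6,c5) = E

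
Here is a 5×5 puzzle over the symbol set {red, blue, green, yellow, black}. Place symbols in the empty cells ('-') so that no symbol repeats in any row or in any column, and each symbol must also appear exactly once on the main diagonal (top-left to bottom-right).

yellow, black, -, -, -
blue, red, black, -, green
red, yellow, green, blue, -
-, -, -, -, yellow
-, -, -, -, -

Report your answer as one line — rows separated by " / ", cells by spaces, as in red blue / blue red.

yellow black blue green red / blue red black yellow green / red yellow green blue black / green blue red black yellow / black green yellow red blue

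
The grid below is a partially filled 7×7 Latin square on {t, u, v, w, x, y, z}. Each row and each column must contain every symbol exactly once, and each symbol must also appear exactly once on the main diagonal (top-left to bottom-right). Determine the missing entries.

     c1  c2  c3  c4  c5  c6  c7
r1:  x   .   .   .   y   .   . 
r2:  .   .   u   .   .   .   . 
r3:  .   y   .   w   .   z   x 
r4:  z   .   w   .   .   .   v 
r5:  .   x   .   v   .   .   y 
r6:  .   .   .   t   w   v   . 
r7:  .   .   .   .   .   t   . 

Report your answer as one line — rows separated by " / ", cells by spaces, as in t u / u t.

x t v z y u w / v w u x z y t / u y t w v z x / z u w y t x v / t x z v u w y / y z x t w v u / w v y u x t z

(r3,c3) = t
(r5,c3) = z
(r5,c5) = u
(r5,c6) = w
(r1,c3) = v
(r1,c6) = u
(r3,c5) = v
(r4,c4) = y
(r4,c6) = x
(r5,c1) = t
(r1,c4) = z
(r2,c4) = x
(r2,c6) = y
(r3,c1) = u
(r4,c5) = t
(r6,c1) = y
(r6,c3) = x
(r7,c3) = y
(r7,c4) = u
(r2,c5) = z
(r4,c2) = u
(r6,c2) = z
(r6,c7) = u
(r7,c5) = x
(r2,c2) = w
(r2,c7) = t
(r7,c2) = v
(r7,c7) = z
(r1,c2) = t
(r1,c7) = w
(r2,c1) = v
(r7,c1) = w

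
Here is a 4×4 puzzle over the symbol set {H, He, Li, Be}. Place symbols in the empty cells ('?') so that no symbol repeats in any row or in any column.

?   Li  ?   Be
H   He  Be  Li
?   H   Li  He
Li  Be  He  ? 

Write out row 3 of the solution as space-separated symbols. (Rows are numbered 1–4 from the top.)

Be H Li He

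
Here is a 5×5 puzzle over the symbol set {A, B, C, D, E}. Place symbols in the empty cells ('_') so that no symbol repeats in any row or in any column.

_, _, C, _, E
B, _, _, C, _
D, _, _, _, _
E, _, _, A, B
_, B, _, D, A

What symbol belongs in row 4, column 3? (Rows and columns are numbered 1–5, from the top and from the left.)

At row 1, column 1: row 1 has {C,E}; column 1 has {B,D,E}; that leaves A.
At row 1, column 2: row 1 has {A,C,E}; column 2 has {B}; that leaves D.
At row 1, column 4: row 1 has {A,C,D,E}; column 4 has {A,C,D}; that leaves B.
At row 2, column 5: row 2 has {B,C}; column 5 has {A,B,E}; that leaves D.
At row 3, column 4: row 3 has {D}; column 4 has {A,B,C,D}; that leaves E.
At row 3, column 5: row 3 has {D,E}; column 5 has {A,B,D,E}; that leaves C.
At row 4, column 2: row 4 has {A,B,E}; column 2 has {B,D}; that leaves C.
At row 4, column 3: row 4 has {A,B,C,E}; column 3 has {C}; that leaves D.

D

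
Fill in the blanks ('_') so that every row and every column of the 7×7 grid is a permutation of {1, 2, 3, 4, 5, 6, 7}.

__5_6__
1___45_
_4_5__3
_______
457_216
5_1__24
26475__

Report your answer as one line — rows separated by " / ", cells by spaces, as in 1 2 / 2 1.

3 1 5 4 6 7 2 / 1 3 6 2 4 5 7 / 7 4 2 5 1 6 3 / 6 2 3 1 7 4 5 / 4 5 7 3 2 1 6 / 5 7 1 6 3 2 4 / 2 6 4 7 5 3 1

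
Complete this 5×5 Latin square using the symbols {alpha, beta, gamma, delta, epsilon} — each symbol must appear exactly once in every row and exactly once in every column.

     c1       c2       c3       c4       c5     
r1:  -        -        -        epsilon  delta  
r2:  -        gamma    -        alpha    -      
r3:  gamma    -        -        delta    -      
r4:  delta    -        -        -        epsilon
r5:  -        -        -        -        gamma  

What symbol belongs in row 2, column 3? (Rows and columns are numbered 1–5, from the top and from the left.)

delta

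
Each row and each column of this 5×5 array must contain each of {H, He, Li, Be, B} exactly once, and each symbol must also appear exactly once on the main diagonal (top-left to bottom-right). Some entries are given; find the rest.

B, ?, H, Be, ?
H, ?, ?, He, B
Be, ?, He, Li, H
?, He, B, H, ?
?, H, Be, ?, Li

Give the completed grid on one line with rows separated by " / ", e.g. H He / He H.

B Li H Be He / H Be Li He B / Be B He Li H / Li He B H Be / He H Be B Li

(r1,c2) = Li
(r1,c5) = He
(r2,c2) = Be
(r2,c3) = Li
(r3,c2) = B
(r4,c1) = Li
(r4,c5) = Be
(r5,c1) = He
(r5,c4) = B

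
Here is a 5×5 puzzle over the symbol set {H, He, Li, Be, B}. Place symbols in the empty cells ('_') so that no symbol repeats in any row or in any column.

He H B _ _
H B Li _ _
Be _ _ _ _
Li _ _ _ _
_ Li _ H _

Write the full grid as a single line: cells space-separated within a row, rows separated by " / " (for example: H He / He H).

(r3,c2) = He
(r3,c3) = H
(r4,c2) = Be
(r4,c3) = He
(r4,c4) = B
(r4,c5) = H
(r5,c1) = B
(r5,c3) = Be
(r5,c5) = He
(r2,c5) = Be
(r3,c4) = Li
(r3,c5) = B
(r1,c4) = Be
(r1,c5) = Li
(r2,c4) = He

He H B Be Li / H B Li He Be / Be He H Li B / Li Be He B H / B Li Be H He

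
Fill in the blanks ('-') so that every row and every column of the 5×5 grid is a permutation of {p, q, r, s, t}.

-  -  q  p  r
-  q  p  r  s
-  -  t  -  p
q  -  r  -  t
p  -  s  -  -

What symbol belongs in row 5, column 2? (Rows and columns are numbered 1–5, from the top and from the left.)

row 2 has {p,q,r,s}; column 1 has {p,q} — only t is left for (r2,c1).
row 4 has {q,r,t}; column 4 has {p,r} — only s is left for (r4,c4).
row 5 has {p,s}; column 5 has {p,r,s,t} — only q is left for (r5,c5).
row 1 has {p,q,r}; column 1 has {p,q,t} — only s is left for (r1,c1).
row 1 has {p,q,r,s}; column 2 has {q} — only t is left for (r1,c2).
row 3 has {p,t}; column 1 has {p,q,s,t} — only r is left for (r3,c1).
row 3 has {p,r,t}; column 2 has {q,t} — only s is left for (r3,c2).
row 3 has {p,r,s,t}; column 4 has {p,r,s} — only q is left for (r3,c4).
row 4 has {q,r,s,t}; column 2 has {q,s,t} — only p is left for (r4,c2).
row 5 has {p,q,s}; column 2 has {p,q,s,t} — only r is left for (r5,c2).

r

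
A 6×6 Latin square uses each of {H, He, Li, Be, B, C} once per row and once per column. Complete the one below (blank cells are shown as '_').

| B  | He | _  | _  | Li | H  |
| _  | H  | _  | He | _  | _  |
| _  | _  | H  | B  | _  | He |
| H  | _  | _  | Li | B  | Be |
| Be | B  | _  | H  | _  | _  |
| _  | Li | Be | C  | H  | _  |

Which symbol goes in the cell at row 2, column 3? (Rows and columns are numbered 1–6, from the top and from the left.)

B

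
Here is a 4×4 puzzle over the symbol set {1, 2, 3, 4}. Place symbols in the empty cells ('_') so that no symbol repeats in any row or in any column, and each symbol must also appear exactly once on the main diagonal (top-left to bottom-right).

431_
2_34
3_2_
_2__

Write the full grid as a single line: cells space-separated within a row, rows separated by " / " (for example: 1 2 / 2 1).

4 3 1 2 / 2 1 3 4 / 3 4 2 1 / 1 2 4 3

(r1,c4) = 2
(r2,c2) = 1
(r3,c2) = 4
(r3,c4) = 1
(r4,c1) = 1
(r4,c3) = 4
(r4,c4) = 3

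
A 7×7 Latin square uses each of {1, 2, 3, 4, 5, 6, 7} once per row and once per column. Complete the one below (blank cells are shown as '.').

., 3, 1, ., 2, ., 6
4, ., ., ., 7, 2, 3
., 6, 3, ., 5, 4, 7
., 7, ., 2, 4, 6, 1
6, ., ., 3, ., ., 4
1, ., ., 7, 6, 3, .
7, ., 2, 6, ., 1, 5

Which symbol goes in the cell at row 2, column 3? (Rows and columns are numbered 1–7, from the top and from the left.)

6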